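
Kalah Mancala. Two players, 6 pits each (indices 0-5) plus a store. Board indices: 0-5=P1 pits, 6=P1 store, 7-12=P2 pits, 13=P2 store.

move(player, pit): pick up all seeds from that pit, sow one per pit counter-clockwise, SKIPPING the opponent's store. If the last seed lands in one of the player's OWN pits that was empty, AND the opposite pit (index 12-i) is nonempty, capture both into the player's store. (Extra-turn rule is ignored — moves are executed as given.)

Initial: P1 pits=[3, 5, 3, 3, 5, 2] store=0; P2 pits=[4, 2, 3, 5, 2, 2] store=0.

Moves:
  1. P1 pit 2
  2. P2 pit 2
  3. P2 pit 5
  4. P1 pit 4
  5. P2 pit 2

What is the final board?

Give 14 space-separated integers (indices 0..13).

Answer: 4 6 0 4 0 4 1 5 3 0 8 3 0 1

Derivation:
Move 1: P1 pit2 -> P1=[3,5,0,4,6,3](0) P2=[4,2,3,5,2,2](0)
Move 2: P2 pit2 -> P1=[3,5,0,4,6,3](0) P2=[4,2,0,6,3,3](0)
Move 3: P2 pit5 -> P1=[4,6,0,4,6,3](0) P2=[4,2,0,6,3,0](1)
Move 4: P1 pit4 -> P1=[4,6,0,4,0,4](1) P2=[5,3,1,7,3,0](1)
Move 5: P2 pit2 -> P1=[4,6,0,4,0,4](1) P2=[5,3,0,8,3,0](1)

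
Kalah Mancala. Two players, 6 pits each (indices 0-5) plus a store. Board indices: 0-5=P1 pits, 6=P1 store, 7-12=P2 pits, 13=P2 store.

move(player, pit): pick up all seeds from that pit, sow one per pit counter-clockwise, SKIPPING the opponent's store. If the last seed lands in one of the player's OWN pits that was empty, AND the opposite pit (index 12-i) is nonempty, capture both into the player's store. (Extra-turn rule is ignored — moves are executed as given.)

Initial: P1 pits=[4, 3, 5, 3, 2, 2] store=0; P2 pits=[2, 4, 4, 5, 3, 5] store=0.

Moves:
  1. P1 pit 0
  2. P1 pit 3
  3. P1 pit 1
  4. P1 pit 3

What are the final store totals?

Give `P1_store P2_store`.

Move 1: P1 pit0 -> P1=[0,4,6,4,3,2](0) P2=[2,4,4,5,3,5](0)
Move 2: P1 pit3 -> P1=[0,4,6,0,4,3](1) P2=[3,4,4,5,3,5](0)
Move 3: P1 pit1 -> P1=[0,0,7,1,5,4](1) P2=[3,4,4,5,3,5](0)
Move 4: P1 pit3 -> P1=[0,0,7,0,6,4](1) P2=[3,4,4,5,3,5](0)

Answer: 1 0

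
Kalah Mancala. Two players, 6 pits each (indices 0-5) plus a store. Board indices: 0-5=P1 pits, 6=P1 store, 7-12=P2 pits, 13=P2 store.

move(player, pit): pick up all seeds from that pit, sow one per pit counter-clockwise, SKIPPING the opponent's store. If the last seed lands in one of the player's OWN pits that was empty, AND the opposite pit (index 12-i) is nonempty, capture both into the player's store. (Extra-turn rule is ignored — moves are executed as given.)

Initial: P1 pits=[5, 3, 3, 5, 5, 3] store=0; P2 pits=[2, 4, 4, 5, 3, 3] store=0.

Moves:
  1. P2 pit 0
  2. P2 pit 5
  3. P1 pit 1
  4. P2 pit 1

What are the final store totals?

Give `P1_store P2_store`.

Move 1: P2 pit0 -> P1=[5,3,3,5,5,3](0) P2=[0,5,5,5,3,3](0)
Move 2: P2 pit5 -> P1=[6,4,3,5,5,3](0) P2=[0,5,5,5,3,0](1)
Move 3: P1 pit1 -> P1=[6,0,4,6,6,4](0) P2=[0,5,5,5,3,0](1)
Move 4: P2 pit1 -> P1=[6,0,4,6,6,4](0) P2=[0,0,6,6,4,1](2)

Answer: 0 2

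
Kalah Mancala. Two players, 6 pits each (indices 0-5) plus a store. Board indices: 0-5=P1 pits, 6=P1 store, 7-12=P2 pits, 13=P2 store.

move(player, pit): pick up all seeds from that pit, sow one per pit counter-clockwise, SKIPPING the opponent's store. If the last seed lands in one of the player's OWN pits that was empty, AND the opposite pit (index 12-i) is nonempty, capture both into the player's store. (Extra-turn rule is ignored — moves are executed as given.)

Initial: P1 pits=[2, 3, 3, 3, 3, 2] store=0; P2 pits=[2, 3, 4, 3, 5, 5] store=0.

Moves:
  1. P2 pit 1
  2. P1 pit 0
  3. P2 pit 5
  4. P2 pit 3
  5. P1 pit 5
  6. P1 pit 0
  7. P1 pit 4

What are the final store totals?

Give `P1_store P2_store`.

Move 1: P2 pit1 -> P1=[2,3,3,3,3,2](0) P2=[2,0,5,4,6,5](0)
Move 2: P1 pit0 -> P1=[0,4,4,3,3,2](0) P2=[2,0,5,4,6,5](0)
Move 3: P2 pit5 -> P1=[1,5,5,4,3,2](0) P2=[2,0,5,4,6,0](1)
Move 4: P2 pit3 -> P1=[2,5,5,4,3,2](0) P2=[2,0,5,0,7,1](2)
Move 5: P1 pit5 -> P1=[2,5,5,4,3,0](1) P2=[3,0,5,0,7,1](2)
Move 6: P1 pit0 -> P1=[0,6,6,4,3,0](1) P2=[3,0,5,0,7,1](2)
Move 7: P1 pit4 -> P1=[0,6,6,4,0,1](2) P2=[4,0,5,0,7,1](2)

Answer: 2 2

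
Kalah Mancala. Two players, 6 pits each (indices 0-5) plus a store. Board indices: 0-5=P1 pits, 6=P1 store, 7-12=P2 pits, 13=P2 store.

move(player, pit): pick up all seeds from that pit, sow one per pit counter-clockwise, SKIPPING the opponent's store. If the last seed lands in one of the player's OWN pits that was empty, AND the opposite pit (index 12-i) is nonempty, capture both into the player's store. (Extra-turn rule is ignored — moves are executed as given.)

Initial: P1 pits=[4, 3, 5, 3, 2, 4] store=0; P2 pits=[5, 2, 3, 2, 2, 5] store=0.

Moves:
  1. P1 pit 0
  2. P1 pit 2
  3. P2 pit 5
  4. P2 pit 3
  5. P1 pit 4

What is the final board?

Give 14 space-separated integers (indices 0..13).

Answer: 0 5 1 6 0 6 2 7 4 3 0 3 0 3

Derivation:
Move 1: P1 pit0 -> P1=[0,4,6,4,3,4](0) P2=[5,2,3,2,2,5](0)
Move 2: P1 pit2 -> P1=[0,4,0,5,4,5](1) P2=[6,3,3,2,2,5](0)
Move 3: P2 pit5 -> P1=[1,5,1,6,4,5](1) P2=[6,3,3,2,2,0](1)
Move 4: P2 pit3 -> P1=[0,5,1,6,4,5](1) P2=[6,3,3,0,3,0](3)
Move 5: P1 pit4 -> P1=[0,5,1,6,0,6](2) P2=[7,4,3,0,3,0](3)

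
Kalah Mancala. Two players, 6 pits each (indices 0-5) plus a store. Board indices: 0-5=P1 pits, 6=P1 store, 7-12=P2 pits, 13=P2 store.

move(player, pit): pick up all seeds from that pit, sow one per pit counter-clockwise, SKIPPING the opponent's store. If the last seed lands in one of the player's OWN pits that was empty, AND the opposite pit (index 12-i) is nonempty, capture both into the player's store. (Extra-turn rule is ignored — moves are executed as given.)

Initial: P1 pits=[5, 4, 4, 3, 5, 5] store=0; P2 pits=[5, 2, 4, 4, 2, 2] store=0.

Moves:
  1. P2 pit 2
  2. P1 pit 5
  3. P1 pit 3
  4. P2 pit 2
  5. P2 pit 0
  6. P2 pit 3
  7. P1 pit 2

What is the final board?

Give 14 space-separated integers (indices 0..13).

Answer: 6 5 0 2 8 2 3 1 4 1 0 5 5 3

Derivation:
Move 1: P2 pit2 -> P1=[5,4,4,3,5,5](0) P2=[5,2,0,5,3,3](1)
Move 2: P1 pit5 -> P1=[5,4,4,3,5,0](1) P2=[6,3,1,6,3,3](1)
Move 3: P1 pit3 -> P1=[5,4,4,0,6,1](2) P2=[6,3,1,6,3,3](1)
Move 4: P2 pit2 -> P1=[5,4,4,0,6,1](2) P2=[6,3,0,7,3,3](1)
Move 5: P2 pit0 -> P1=[5,4,4,0,6,1](2) P2=[0,4,1,8,4,4](2)
Move 6: P2 pit3 -> P1=[6,5,5,1,7,1](2) P2=[0,4,1,0,5,5](3)
Move 7: P1 pit2 -> P1=[6,5,0,2,8,2](3) P2=[1,4,1,0,5,5](3)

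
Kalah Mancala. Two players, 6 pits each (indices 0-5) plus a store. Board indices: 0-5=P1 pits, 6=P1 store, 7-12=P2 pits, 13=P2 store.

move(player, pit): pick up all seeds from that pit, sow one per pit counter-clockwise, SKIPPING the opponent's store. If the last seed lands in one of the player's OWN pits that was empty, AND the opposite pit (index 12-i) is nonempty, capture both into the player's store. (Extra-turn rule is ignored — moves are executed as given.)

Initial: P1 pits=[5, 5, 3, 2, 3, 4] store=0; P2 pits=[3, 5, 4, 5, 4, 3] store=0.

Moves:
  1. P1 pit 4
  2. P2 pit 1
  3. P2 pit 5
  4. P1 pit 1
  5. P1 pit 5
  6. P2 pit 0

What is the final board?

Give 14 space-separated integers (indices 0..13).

Answer: 6 0 5 3 1 0 3 0 2 7 8 7 1 3

Derivation:
Move 1: P1 pit4 -> P1=[5,5,3,2,0,5](1) P2=[4,5,4,5,4,3](0)
Move 2: P2 pit1 -> P1=[5,5,3,2,0,5](1) P2=[4,0,5,6,5,4](1)
Move 3: P2 pit5 -> P1=[6,6,4,2,0,5](1) P2=[4,0,5,6,5,0](2)
Move 4: P1 pit1 -> P1=[6,0,5,3,1,6](2) P2=[5,0,5,6,5,0](2)
Move 5: P1 pit5 -> P1=[6,0,5,3,1,0](3) P2=[6,1,6,7,6,0](2)
Move 6: P2 pit0 -> P1=[6,0,5,3,1,0](3) P2=[0,2,7,8,7,1](3)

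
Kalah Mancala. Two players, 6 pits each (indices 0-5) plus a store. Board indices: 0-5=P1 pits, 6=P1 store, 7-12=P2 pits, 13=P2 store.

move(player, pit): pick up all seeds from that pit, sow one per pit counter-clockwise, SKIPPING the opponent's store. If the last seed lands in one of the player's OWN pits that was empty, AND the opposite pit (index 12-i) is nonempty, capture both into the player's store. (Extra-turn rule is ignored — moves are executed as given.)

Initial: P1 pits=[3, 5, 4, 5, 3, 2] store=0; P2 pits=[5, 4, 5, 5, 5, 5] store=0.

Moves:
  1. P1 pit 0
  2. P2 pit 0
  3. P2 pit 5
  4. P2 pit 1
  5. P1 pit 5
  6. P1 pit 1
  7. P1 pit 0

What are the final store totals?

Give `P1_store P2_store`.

Answer: 10 2

Derivation:
Move 1: P1 pit0 -> P1=[0,6,5,6,3,2](0) P2=[5,4,5,5,5,5](0)
Move 2: P2 pit0 -> P1=[0,6,5,6,3,2](0) P2=[0,5,6,6,6,6](0)
Move 3: P2 pit5 -> P1=[1,7,6,7,4,2](0) P2=[0,5,6,6,6,0](1)
Move 4: P2 pit1 -> P1=[1,7,6,7,4,2](0) P2=[0,0,7,7,7,1](2)
Move 5: P1 pit5 -> P1=[1,7,6,7,4,0](1) P2=[1,0,7,7,7,1](2)
Move 6: P1 pit1 -> P1=[1,0,7,8,5,1](2) P2=[2,1,7,7,7,1](2)
Move 7: P1 pit0 -> P1=[0,0,7,8,5,1](10) P2=[2,1,7,7,0,1](2)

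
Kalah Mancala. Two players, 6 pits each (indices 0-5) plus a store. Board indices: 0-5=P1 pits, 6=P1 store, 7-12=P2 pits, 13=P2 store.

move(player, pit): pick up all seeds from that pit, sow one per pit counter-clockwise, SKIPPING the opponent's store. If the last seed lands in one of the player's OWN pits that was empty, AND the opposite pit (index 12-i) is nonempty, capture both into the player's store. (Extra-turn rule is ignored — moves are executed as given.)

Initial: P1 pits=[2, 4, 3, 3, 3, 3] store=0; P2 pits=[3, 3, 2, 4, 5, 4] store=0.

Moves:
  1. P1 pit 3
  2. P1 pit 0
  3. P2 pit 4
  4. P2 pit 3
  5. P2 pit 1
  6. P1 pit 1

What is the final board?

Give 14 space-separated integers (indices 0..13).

Answer: 2 0 6 1 5 5 2 4 0 3 1 2 6 2

Derivation:
Move 1: P1 pit3 -> P1=[2,4,3,0,4,4](1) P2=[3,3,2,4,5,4](0)
Move 2: P1 pit0 -> P1=[0,5,4,0,4,4](1) P2=[3,3,2,4,5,4](0)
Move 3: P2 pit4 -> P1=[1,6,5,0,4,4](1) P2=[3,3,2,4,0,5](1)
Move 4: P2 pit3 -> P1=[2,6,5,0,4,4](1) P2=[3,3,2,0,1,6](2)
Move 5: P2 pit1 -> P1=[2,6,5,0,4,4](1) P2=[3,0,3,1,2,6](2)
Move 6: P1 pit1 -> P1=[2,0,6,1,5,5](2) P2=[4,0,3,1,2,6](2)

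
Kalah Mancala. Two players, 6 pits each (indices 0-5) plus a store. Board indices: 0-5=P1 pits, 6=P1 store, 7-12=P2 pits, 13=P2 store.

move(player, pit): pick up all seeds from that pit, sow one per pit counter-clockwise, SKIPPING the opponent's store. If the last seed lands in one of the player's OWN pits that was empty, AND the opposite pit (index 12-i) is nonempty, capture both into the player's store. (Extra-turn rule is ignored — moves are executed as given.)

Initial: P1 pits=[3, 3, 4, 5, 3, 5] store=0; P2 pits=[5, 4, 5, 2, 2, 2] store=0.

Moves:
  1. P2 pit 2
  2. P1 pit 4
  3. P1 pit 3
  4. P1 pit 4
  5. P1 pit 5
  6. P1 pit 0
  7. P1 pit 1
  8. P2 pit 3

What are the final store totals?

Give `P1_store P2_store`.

Answer: 12 2

Derivation:
Move 1: P2 pit2 -> P1=[4,3,4,5,3,5](0) P2=[5,4,0,3,3,3](1)
Move 2: P1 pit4 -> P1=[4,3,4,5,0,6](1) P2=[6,4,0,3,3,3](1)
Move 3: P1 pit3 -> P1=[4,3,4,0,1,7](2) P2=[7,5,0,3,3,3](1)
Move 4: P1 pit4 -> P1=[4,3,4,0,0,8](2) P2=[7,5,0,3,3,3](1)
Move 5: P1 pit5 -> P1=[5,3,4,0,0,0](3) P2=[8,6,1,4,4,4](1)
Move 6: P1 pit0 -> P1=[0,4,5,1,1,0](12) P2=[0,6,1,4,4,4](1)
Move 7: P1 pit1 -> P1=[0,0,6,2,2,1](12) P2=[0,6,1,4,4,4](1)
Move 8: P2 pit3 -> P1=[1,0,6,2,2,1](12) P2=[0,6,1,0,5,5](2)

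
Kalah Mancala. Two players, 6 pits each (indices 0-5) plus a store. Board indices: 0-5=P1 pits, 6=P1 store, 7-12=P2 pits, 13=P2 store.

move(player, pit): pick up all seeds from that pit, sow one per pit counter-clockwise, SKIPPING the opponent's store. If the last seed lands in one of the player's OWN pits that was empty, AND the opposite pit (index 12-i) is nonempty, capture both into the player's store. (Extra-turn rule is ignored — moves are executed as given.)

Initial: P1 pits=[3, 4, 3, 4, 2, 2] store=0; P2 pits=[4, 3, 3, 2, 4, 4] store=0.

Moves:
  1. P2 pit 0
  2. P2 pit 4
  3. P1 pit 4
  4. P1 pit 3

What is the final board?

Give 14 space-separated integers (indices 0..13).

Move 1: P2 pit0 -> P1=[3,4,3,4,2,2](0) P2=[0,4,4,3,5,4](0)
Move 2: P2 pit4 -> P1=[4,5,4,4,2,2](0) P2=[0,4,4,3,0,5](1)
Move 3: P1 pit4 -> P1=[4,5,4,4,0,3](1) P2=[0,4,4,3,0,5](1)
Move 4: P1 pit3 -> P1=[4,5,4,0,1,4](2) P2=[1,4,4,3,0,5](1)

Answer: 4 5 4 0 1 4 2 1 4 4 3 0 5 1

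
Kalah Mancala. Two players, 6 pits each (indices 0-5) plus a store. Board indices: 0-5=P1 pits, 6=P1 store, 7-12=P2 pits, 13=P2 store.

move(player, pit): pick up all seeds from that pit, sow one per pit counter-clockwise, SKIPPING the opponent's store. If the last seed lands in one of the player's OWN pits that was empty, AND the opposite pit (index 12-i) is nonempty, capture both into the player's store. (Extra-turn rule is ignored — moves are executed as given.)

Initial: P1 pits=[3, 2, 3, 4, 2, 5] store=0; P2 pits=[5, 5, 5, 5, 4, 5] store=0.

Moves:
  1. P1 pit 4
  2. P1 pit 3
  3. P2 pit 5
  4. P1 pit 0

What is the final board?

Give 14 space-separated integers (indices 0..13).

Move 1: P1 pit4 -> P1=[3,2,3,4,0,6](1) P2=[5,5,5,5,4,5](0)
Move 2: P1 pit3 -> P1=[3,2,3,0,1,7](2) P2=[6,5,5,5,4,5](0)
Move 3: P2 pit5 -> P1=[4,3,4,1,1,7](2) P2=[6,5,5,5,4,0](1)
Move 4: P1 pit0 -> P1=[0,4,5,2,2,7](2) P2=[6,5,5,5,4,0](1)

Answer: 0 4 5 2 2 7 2 6 5 5 5 4 0 1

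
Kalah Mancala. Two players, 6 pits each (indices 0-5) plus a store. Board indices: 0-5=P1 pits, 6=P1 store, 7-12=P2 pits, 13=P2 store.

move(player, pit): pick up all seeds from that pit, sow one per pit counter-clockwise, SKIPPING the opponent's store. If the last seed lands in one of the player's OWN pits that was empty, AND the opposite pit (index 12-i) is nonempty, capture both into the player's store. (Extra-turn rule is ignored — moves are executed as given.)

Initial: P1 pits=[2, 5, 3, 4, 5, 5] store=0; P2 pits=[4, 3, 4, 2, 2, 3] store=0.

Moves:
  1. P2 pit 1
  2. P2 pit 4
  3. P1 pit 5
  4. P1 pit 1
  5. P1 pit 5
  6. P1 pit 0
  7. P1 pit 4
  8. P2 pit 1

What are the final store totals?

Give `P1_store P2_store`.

Move 1: P2 pit1 -> P1=[2,5,3,4,5,5](0) P2=[4,0,5,3,3,3](0)
Move 2: P2 pit4 -> P1=[3,5,3,4,5,5](0) P2=[4,0,5,3,0,4](1)
Move 3: P1 pit5 -> P1=[3,5,3,4,5,0](1) P2=[5,1,6,4,0,4](1)
Move 4: P1 pit1 -> P1=[3,0,4,5,6,1](2) P2=[5,1,6,4,0,4](1)
Move 5: P1 pit5 -> P1=[3,0,4,5,6,0](3) P2=[5,1,6,4,0,4](1)
Move 6: P1 pit0 -> P1=[0,1,5,6,6,0](3) P2=[5,1,6,4,0,4](1)
Move 7: P1 pit4 -> P1=[0,1,5,6,0,1](4) P2=[6,2,7,5,0,4](1)
Move 8: P2 pit1 -> P1=[0,1,5,6,0,1](4) P2=[6,0,8,6,0,4](1)

Answer: 4 1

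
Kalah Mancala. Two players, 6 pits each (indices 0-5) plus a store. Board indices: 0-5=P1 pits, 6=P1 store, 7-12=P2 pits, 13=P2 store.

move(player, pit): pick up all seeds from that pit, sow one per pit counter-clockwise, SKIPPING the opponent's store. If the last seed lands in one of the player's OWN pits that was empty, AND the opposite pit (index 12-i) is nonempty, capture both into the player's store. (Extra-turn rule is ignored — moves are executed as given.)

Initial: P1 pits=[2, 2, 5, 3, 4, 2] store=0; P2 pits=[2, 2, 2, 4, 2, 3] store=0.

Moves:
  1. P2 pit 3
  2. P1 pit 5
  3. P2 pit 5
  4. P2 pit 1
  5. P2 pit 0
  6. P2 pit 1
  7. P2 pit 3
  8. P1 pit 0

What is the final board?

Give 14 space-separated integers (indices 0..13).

Answer: 0 4 1 4 5 0 1 0 0 5 0 4 0 9

Derivation:
Move 1: P2 pit3 -> P1=[3,2,5,3,4,2](0) P2=[2,2,2,0,3,4](1)
Move 2: P1 pit5 -> P1=[3,2,5,3,4,0](1) P2=[3,2,2,0,3,4](1)
Move 3: P2 pit5 -> P1=[4,3,6,3,4,0](1) P2=[3,2,2,0,3,0](2)
Move 4: P2 pit1 -> P1=[4,3,0,3,4,0](1) P2=[3,0,3,0,3,0](9)
Move 5: P2 pit0 -> P1=[4,3,0,3,4,0](1) P2=[0,1,4,1,3,0](9)
Move 6: P2 pit1 -> P1=[4,3,0,3,4,0](1) P2=[0,0,5,1,3,0](9)
Move 7: P2 pit3 -> P1=[4,3,0,3,4,0](1) P2=[0,0,5,0,4,0](9)
Move 8: P1 pit0 -> P1=[0,4,1,4,5,0](1) P2=[0,0,5,0,4,0](9)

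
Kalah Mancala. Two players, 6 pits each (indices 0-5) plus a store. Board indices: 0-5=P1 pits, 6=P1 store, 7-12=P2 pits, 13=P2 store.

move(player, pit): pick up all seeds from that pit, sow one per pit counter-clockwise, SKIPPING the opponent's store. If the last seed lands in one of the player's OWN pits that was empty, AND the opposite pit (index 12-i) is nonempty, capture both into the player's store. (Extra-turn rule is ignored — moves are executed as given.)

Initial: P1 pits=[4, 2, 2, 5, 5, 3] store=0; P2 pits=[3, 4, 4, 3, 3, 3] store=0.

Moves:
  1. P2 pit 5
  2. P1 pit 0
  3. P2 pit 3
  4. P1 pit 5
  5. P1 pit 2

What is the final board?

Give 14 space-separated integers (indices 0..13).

Answer: 0 4 0 7 7 0 6 0 5 5 0 4 1 2

Derivation:
Move 1: P2 pit5 -> P1=[5,3,2,5,5,3](0) P2=[3,4,4,3,3,0](1)
Move 2: P1 pit0 -> P1=[0,4,3,6,6,4](0) P2=[3,4,4,3,3,0](1)
Move 3: P2 pit3 -> P1=[0,4,3,6,6,4](0) P2=[3,4,4,0,4,1](2)
Move 4: P1 pit5 -> P1=[0,4,3,6,6,0](1) P2=[4,5,5,0,4,1](2)
Move 5: P1 pit2 -> P1=[0,4,0,7,7,0](6) P2=[0,5,5,0,4,1](2)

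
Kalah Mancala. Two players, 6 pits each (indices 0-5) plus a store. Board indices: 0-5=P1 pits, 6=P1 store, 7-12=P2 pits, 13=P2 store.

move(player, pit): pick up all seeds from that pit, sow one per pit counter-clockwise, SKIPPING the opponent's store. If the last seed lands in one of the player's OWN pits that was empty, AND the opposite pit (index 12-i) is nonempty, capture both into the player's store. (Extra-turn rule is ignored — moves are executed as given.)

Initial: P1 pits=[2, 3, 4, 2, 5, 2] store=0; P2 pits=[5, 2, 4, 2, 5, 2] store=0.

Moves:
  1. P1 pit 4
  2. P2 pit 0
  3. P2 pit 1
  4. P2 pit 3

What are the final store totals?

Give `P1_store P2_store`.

Answer: 1 2

Derivation:
Move 1: P1 pit4 -> P1=[2,3,4,2,0,3](1) P2=[6,3,5,2,5,2](0)
Move 2: P2 pit0 -> P1=[2,3,4,2,0,3](1) P2=[0,4,6,3,6,3](1)
Move 3: P2 pit1 -> P1=[2,3,4,2,0,3](1) P2=[0,0,7,4,7,4](1)
Move 4: P2 pit3 -> P1=[3,3,4,2,0,3](1) P2=[0,0,7,0,8,5](2)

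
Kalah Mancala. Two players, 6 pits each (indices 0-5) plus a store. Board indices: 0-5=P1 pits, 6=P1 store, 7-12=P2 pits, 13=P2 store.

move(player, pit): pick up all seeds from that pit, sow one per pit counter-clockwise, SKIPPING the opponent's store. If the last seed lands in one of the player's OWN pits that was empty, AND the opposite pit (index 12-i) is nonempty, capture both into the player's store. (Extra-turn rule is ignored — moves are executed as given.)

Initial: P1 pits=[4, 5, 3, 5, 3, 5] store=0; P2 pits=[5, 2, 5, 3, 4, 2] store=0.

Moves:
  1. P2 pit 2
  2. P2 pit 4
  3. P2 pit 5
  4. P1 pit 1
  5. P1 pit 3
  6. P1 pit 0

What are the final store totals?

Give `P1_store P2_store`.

Move 1: P2 pit2 -> P1=[5,5,3,5,3,5](0) P2=[5,2,0,4,5,3](1)
Move 2: P2 pit4 -> P1=[6,6,4,5,3,5](0) P2=[5,2,0,4,0,4](2)
Move 3: P2 pit5 -> P1=[7,7,5,5,3,5](0) P2=[5,2,0,4,0,0](3)
Move 4: P1 pit1 -> P1=[7,0,6,6,4,6](1) P2=[6,3,0,4,0,0](3)
Move 5: P1 pit3 -> P1=[7,0,6,0,5,7](2) P2=[7,4,1,4,0,0](3)
Move 6: P1 pit0 -> P1=[0,1,7,1,6,8](3) P2=[8,4,1,4,0,0](3)

Answer: 3 3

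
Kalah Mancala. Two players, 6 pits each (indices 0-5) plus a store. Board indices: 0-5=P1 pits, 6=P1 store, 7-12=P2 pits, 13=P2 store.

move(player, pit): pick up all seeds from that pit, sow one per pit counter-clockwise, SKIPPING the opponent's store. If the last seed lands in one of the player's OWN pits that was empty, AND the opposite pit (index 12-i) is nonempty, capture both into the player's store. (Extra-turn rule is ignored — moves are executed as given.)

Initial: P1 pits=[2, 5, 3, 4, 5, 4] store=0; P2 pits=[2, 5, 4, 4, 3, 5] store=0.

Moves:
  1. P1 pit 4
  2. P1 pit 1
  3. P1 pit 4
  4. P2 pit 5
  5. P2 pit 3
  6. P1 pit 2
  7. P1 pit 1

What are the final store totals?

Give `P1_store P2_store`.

Answer: 3 2

Derivation:
Move 1: P1 pit4 -> P1=[2,5,3,4,0,5](1) P2=[3,6,5,4,3,5](0)
Move 2: P1 pit1 -> P1=[2,0,4,5,1,6](2) P2=[3,6,5,4,3,5](0)
Move 3: P1 pit4 -> P1=[2,0,4,5,0,7](2) P2=[3,6,5,4,3,5](0)
Move 4: P2 pit5 -> P1=[3,1,5,6,0,7](2) P2=[3,6,5,4,3,0](1)
Move 5: P2 pit3 -> P1=[4,1,5,6,0,7](2) P2=[3,6,5,0,4,1](2)
Move 6: P1 pit2 -> P1=[4,1,0,7,1,8](3) P2=[4,6,5,0,4,1](2)
Move 7: P1 pit1 -> P1=[4,0,1,7,1,8](3) P2=[4,6,5,0,4,1](2)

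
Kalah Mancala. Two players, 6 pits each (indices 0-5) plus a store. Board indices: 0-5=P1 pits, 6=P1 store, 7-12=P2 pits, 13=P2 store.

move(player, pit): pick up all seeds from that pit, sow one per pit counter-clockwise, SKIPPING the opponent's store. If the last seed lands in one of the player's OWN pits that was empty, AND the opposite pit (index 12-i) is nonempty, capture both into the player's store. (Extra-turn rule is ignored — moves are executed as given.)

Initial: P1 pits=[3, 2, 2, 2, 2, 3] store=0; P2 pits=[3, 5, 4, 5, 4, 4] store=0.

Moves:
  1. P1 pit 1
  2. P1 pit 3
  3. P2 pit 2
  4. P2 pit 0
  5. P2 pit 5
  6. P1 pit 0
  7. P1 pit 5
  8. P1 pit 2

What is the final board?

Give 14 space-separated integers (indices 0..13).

Answer: 0 2 0 3 5 1 3 2 7 2 7 5 0 2

Derivation:
Move 1: P1 pit1 -> P1=[3,0,3,3,2,3](0) P2=[3,5,4,5,4,4](0)
Move 2: P1 pit3 -> P1=[3,0,3,0,3,4](1) P2=[3,5,4,5,4,4](0)
Move 3: P2 pit2 -> P1=[3,0,3,0,3,4](1) P2=[3,5,0,6,5,5](1)
Move 4: P2 pit0 -> P1=[3,0,3,0,3,4](1) P2=[0,6,1,7,5,5](1)
Move 5: P2 pit5 -> P1=[4,1,4,1,3,4](1) P2=[0,6,1,7,5,0](2)
Move 6: P1 pit0 -> P1=[0,2,5,2,4,4](1) P2=[0,6,1,7,5,0](2)
Move 7: P1 pit5 -> P1=[0,2,5,2,4,0](2) P2=[1,7,2,7,5,0](2)
Move 8: P1 pit2 -> P1=[0,2,0,3,5,1](3) P2=[2,7,2,7,5,0](2)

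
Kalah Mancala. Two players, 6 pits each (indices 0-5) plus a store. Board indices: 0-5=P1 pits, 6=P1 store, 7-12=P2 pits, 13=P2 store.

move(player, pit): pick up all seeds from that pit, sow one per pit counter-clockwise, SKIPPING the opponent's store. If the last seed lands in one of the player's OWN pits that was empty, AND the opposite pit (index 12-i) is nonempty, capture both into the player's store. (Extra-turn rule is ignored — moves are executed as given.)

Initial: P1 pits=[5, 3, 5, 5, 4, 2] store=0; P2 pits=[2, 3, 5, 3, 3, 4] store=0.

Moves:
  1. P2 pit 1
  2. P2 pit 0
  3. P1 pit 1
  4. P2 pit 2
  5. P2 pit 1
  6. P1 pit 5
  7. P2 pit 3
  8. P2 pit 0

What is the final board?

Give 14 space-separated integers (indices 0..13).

Answer: 7 2 7 0 0 0 1 0 0 0 0 6 6 15

Derivation:
Move 1: P2 pit1 -> P1=[5,3,5,5,4,2](0) P2=[2,0,6,4,4,4](0)
Move 2: P2 pit0 -> P1=[5,3,5,5,4,2](0) P2=[0,1,7,4,4,4](0)
Move 3: P1 pit1 -> P1=[5,0,6,6,5,2](0) P2=[0,1,7,4,4,4](0)
Move 4: P2 pit2 -> P1=[6,1,7,6,5,2](0) P2=[0,1,0,5,5,5](1)
Move 5: P2 pit1 -> P1=[6,1,7,0,5,2](0) P2=[0,0,0,5,5,5](8)
Move 6: P1 pit5 -> P1=[6,1,7,0,5,0](1) P2=[1,0,0,5,5,5](8)
Move 7: P2 pit3 -> P1=[7,2,7,0,5,0](1) P2=[1,0,0,0,6,6](9)
Move 8: P2 pit0 -> P1=[7,2,7,0,0,0](1) P2=[0,0,0,0,6,6](15)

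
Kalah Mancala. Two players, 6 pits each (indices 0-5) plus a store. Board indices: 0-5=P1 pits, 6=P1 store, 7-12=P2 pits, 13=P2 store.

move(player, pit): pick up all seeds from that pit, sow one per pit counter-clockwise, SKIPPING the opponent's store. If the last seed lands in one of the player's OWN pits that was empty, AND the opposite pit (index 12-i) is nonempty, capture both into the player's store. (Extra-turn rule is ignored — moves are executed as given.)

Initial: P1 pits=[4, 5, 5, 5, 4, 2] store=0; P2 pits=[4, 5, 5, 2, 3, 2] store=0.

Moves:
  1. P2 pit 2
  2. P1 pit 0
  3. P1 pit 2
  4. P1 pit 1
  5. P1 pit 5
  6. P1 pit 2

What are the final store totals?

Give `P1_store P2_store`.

Answer: 3 1

Derivation:
Move 1: P2 pit2 -> P1=[5,5,5,5,4,2](0) P2=[4,5,0,3,4,3](1)
Move 2: P1 pit0 -> P1=[0,6,6,6,5,3](0) P2=[4,5,0,3,4,3](1)
Move 3: P1 pit2 -> P1=[0,6,0,7,6,4](1) P2=[5,6,0,3,4,3](1)
Move 4: P1 pit1 -> P1=[0,0,1,8,7,5](2) P2=[6,6,0,3,4,3](1)
Move 5: P1 pit5 -> P1=[0,0,1,8,7,0](3) P2=[7,7,1,4,4,3](1)
Move 6: P1 pit2 -> P1=[0,0,0,9,7,0](3) P2=[7,7,1,4,4,3](1)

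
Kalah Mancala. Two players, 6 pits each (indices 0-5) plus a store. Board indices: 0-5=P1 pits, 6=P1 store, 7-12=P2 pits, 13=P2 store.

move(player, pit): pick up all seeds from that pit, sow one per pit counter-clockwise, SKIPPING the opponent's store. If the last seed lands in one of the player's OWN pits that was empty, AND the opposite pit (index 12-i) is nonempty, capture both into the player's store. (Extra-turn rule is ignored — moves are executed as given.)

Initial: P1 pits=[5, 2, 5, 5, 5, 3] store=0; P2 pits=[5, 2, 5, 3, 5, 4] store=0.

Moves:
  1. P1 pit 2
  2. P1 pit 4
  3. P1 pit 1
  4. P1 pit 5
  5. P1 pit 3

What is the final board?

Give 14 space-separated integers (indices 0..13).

Move 1: P1 pit2 -> P1=[5,2,0,6,6,4](1) P2=[6,2,5,3,5,4](0)
Move 2: P1 pit4 -> P1=[5,2,0,6,0,5](2) P2=[7,3,6,4,5,4](0)
Move 3: P1 pit1 -> P1=[5,0,1,7,0,5](2) P2=[7,3,6,4,5,4](0)
Move 4: P1 pit5 -> P1=[5,0,1,7,0,0](3) P2=[8,4,7,5,5,4](0)
Move 5: P1 pit3 -> P1=[5,0,1,0,1,1](4) P2=[9,5,8,6,5,4](0)

Answer: 5 0 1 0 1 1 4 9 5 8 6 5 4 0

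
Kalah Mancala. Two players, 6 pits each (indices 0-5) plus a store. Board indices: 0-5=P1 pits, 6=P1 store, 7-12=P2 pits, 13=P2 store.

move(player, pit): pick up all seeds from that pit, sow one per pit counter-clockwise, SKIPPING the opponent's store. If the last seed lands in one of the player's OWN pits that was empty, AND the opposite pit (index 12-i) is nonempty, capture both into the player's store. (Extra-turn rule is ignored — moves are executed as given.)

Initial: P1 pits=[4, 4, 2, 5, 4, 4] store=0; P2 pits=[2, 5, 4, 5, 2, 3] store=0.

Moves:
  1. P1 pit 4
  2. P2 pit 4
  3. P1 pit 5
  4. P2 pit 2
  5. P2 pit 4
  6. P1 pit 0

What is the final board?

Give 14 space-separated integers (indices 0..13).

Move 1: P1 pit4 -> P1=[4,4,2,5,0,5](1) P2=[3,6,4,5,2,3](0)
Move 2: P2 pit4 -> P1=[4,4,2,5,0,5](1) P2=[3,6,4,5,0,4](1)
Move 3: P1 pit5 -> P1=[4,4,2,5,0,0](2) P2=[4,7,5,6,0,4](1)
Move 4: P2 pit2 -> P1=[5,4,2,5,0,0](2) P2=[4,7,0,7,1,5](2)
Move 5: P2 pit4 -> P1=[5,4,2,5,0,0](2) P2=[4,7,0,7,0,6](2)
Move 6: P1 pit0 -> P1=[0,5,3,6,1,0](7) P2=[0,7,0,7,0,6](2)

Answer: 0 5 3 6 1 0 7 0 7 0 7 0 6 2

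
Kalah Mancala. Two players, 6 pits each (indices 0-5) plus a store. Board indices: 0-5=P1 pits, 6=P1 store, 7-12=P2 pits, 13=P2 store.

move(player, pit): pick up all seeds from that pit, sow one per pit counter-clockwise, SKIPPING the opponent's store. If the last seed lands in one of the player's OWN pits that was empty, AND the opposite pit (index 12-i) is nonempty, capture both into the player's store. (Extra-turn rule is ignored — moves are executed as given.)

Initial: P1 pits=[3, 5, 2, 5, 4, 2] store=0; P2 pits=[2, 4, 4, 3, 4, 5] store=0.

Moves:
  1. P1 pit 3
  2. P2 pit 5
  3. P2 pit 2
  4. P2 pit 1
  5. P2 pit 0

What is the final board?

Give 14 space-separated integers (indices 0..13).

Answer: 4 6 3 1 5 3 1 0 1 2 6 6 2 3

Derivation:
Move 1: P1 pit3 -> P1=[3,5,2,0,5,3](1) P2=[3,5,4,3,4,5](0)
Move 2: P2 pit5 -> P1=[4,6,3,1,5,3](1) P2=[3,5,4,3,4,0](1)
Move 3: P2 pit2 -> P1=[4,6,3,1,5,3](1) P2=[3,5,0,4,5,1](2)
Move 4: P2 pit1 -> P1=[4,6,3,1,5,3](1) P2=[3,0,1,5,6,2](3)
Move 5: P2 pit0 -> P1=[4,6,3,1,5,3](1) P2=[0,1,2,6,6,2](3)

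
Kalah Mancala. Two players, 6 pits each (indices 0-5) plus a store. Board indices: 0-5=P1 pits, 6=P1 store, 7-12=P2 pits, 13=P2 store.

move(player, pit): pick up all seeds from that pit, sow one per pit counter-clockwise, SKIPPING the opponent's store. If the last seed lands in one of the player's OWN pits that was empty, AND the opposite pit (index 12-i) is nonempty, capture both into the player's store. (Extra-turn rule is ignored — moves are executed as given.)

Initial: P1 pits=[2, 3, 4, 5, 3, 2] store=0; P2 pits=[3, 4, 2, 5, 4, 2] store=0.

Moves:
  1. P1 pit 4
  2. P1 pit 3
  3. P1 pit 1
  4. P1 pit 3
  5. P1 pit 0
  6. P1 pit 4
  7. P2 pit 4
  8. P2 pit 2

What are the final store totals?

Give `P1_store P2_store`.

Answer: 3 4

Derivation:
Move 1: P1 pit4 -> P1=[2,3,4,5,0,3](1) P2=[4,4,2,5,4,2](0)
Move 2: P1 pit3 -> P1=[2,3,4,0,1,4](2) P2=[5,5,2,5,4,2](0)
Move 3: P1 pit1 -> P1=[2,0,5,1,2,4](2) P2=[5,5,2,5,4,2](0)
Move 4: P1 pit3 -> P1=[2,0,5,0,3,4](2) P2=[5,5,2,5,4,2](0)
Move 5: P1 pit0 -> P1=[0,1,6,0,3,4](2) P2=[5,5,2,5,4,2](0)
Move 6: P1 pit4 -> P1=[0,1,6,0,0,5](3) P2=[6,5,2,5,4,2](0)
Move 7: P2 pit4 -> P1=[1,2,6,0,0,5](3) P2=[6,5,2,5,0,3](1)
Move 8: P2 pit2 -> P1=[1,0,6,0,0,5](3) P2=[6,5,0,6,0,3](4)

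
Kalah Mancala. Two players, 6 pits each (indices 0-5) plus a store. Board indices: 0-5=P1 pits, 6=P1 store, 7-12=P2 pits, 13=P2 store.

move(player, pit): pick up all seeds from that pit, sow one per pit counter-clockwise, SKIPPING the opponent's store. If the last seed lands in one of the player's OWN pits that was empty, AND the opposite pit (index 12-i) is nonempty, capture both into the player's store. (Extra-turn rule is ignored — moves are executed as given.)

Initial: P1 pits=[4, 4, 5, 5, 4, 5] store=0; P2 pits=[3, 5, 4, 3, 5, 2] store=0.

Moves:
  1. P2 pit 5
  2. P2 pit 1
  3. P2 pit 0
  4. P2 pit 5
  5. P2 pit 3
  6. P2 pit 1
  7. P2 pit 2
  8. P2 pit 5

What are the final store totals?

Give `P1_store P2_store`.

Answer: 0 6

Derivation:
Move 1: P2 pit5 -> P1=[5,4,5,5,4,5](0) P2=[3,5,4,3,5,0](1)
Move 2: P2 pit1 -> P1=[5,4,5,5,4,5](0) P2=[3,0,5,4,6,1](2)
Move 3: P2 pit0 -> P1=[5,4,5,5,4,5](0) P2=[0,1,6,5,6,1](2)
Move 4: P2 pit5 -> P1=[5,4,5,5,4,5](0) P2=[0,1,6,5,6,0](3)
Move 5: P2 pit3 -> P1=[6,5,5,5,4,5](0) P2=[0,1,6,0,7,1](4)
Move 6: P2 pit1 -> P1=[6,5,5,5,4,5](0) P2=[0,0,7,0,7,1](4)
Move 7: P2 pit2 -> P1=[7,6,6,5,4,5](0) P2=[0,0,0,1,8,2](5)
Move 8: P2 pit5 -> P1=[8,6,6,5,4,5](0) P2=[0,0,0,1,8,0](6)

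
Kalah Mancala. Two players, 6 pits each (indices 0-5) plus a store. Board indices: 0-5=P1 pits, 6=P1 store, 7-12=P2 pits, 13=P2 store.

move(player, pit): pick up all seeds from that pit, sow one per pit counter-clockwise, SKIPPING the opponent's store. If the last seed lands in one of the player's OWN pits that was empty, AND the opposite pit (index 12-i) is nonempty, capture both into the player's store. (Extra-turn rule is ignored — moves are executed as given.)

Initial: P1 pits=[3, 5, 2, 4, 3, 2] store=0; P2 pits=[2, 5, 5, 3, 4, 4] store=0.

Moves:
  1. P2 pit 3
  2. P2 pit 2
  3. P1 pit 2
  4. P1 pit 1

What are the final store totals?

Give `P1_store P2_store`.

Answer: 1 2

Derivation:
Move 1: P2 pit3 -> P1=[3,5,2,4,3,2](0) P2=[2,5,5,0,5,5](1)
Move 2: P2 pit2 -> P1=[4,5,2,4,3,2](0) P2=[2,5,0,1,6,6](2)
Move 3: P1 pit2 -> P1=[4,5,0,5,4,2](0) P2=[2,5,0,1,6,6](2)
Move 4: P1 pit1 -> P1=[4,0,1,6,5,3](1) P2=[2,5,0,1,6,6](2)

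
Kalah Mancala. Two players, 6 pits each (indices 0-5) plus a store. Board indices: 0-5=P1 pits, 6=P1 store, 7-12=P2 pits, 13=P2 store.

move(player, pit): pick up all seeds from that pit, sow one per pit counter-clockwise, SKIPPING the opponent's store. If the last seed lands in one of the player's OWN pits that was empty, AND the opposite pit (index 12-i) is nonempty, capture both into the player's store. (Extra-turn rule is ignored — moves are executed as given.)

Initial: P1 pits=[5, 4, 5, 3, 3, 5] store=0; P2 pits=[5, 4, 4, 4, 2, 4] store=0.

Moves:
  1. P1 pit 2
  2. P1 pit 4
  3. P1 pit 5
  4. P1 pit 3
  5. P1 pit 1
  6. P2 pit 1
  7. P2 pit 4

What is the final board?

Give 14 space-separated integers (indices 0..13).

Move 1: P1 pit2 -> P1=[5,4,0,4,4,6](1) P2=[6,4,4,4,2,4](0)
Move 2: P1 pit4 -> P1=[5,4,0,4,0,7](2) P2=[7,5,4,4,2,4](0)
Move 3: P1 pit5 -> P1=[5,4,0,4,0,0](3) P2=[8,6,5,5,3,5](0)
Move 4: P1 pit3 -> P1=[5,4,0,0,1,1](4) P2=[9,6,5,5,3,5](0)
Move 5: P1 pit1 -> P1=[5,0,1,1,2,2](4) P2=[9,6,5,5,3,5](0)
Move 6: P2 pit1 -> P1=[6,0,1,1,2,2](4) P2=[9,0,6,6,4,6](1)
Move 7: P2 pit4 -> P1=[7,1,1,1,2,2](4) P2=[9,0,6,6,0,7](2)

Answer: 7 1 1 1 2 2 4 9 0 6 6 0 7 2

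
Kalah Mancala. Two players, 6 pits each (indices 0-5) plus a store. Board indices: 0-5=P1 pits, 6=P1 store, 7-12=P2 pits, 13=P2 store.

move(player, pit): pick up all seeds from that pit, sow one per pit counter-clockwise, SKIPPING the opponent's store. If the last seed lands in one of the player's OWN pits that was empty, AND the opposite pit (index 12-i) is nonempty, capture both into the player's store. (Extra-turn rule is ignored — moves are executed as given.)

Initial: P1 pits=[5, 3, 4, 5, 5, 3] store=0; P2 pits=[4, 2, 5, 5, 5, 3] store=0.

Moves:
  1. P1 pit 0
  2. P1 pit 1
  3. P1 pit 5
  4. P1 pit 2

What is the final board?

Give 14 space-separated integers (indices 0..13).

Move 1: P1 pit0 -> P1=[0,4,5,6,6,4](0) P2=[4,2,5,5,5,3](0)
Move 2: P1 pit1 -> P1=[0,0,6,7,7,5](0) P2=[4,2,5,5,5,3](0)
Move 3: P1 pit5 -> P1=[0,0,6,7,7,0](1) P2=[5,3,6,6,5,3](0)
Move 4: P1 pit2 -> P1=[0,0,0,8,8,1](2) P2=[6,4,6,6,5,3](0)

Answer: 0 0 0 8 8 1 2 6 4 6 6 5 3 0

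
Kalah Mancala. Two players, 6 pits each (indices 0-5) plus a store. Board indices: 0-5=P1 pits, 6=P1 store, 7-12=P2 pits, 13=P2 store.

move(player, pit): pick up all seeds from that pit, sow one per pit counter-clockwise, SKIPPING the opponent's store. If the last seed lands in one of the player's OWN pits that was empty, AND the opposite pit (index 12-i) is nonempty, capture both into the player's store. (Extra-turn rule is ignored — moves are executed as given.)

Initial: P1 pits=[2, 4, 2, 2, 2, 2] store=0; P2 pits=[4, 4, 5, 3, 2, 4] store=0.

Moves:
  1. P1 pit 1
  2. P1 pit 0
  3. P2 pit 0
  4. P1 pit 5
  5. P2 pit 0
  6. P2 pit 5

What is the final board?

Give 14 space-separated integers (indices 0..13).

Move 1: P1 pit1 -> P1=[2,0,3,3,3,3](0) P2=[4,4,5,3,2,4](0)
Move 2: P1 pit0 -> P1=[0,1,4,3,3,3](0) P2=[4,4,5,3,2,4](0)
Move 3: P2 pit0 -> P1=[0,1,4,3,3,3](0) P2=[0,5,6,4,3,4](0)
Move 4: P1 pit5 -> P1=[0,1,4,3,3,0](1) P2=[1,6,6,4,3,4](0)
Move 5: P2 pit0 -> P1=[0,1,4,3,3,0](1) P2=[0,7,6,4,3,4](0)
Move 6: P2 pit5 -> P1=[1,2,5,3,3,0](1) P2=[0,7,6,4,3,0](1)

Answer: 1 2 5 3 3 0 1 0 7 6 4 3 0 1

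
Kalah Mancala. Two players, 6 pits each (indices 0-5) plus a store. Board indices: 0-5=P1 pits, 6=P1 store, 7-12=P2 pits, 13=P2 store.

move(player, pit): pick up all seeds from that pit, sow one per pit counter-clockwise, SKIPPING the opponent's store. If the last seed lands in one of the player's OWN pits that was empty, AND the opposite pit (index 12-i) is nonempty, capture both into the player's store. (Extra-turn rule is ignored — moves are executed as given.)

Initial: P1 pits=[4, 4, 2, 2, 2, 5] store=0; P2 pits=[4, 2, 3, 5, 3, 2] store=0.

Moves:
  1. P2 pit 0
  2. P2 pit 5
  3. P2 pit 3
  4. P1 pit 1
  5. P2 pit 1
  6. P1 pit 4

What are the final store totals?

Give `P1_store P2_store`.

Move 1: P2 pit0 -> P1=[4,4,2,2,2,5](0) P2=[0,3,4,6,4,2](0)
Move 2: P2 pit5 -> P1=[5,4,2,2,2,5](0) P2=[0,3,4,6,4,0](1)
Move 3: P2 pit3 -> P1=[6,5,3,2,2,5](0) P2=[0,3,4,0,5,1](2)
Move 4: P1 pit1 -> P1=[6,0,4,3,3,6](1) P2=[0,3,4,0,5,1](2)
Move 5: P2 pit1 -> P1=[6,0,4,3,3,6](1) P2=[0,0,5,1,6,1](2)
Move 6: P1 pit4 -> P1=[6,0,4,3,0,7](2) P2=[1,0,5,1,6,1](2)

Answer: 2 2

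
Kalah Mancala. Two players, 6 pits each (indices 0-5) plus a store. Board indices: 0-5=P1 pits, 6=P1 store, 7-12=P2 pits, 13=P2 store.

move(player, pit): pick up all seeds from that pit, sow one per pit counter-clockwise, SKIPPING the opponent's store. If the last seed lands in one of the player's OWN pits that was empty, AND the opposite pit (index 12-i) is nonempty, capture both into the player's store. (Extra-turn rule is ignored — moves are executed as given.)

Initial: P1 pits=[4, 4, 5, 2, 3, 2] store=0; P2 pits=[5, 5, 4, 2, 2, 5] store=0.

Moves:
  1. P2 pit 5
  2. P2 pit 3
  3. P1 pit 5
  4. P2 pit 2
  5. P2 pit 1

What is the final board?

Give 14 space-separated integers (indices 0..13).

Move 1: P2 pit5 -> P1=[5,5,6,3,3,2](0) P2=[5,5,4,2,2,0](1)
Move 2: P2 pit3 -> P1=[0,5,6,3,3,2](0) P2=[5,5,4,0,3,0](7)
Move 3: P1 pit5 -> P1=[0,5,6,3,3,0](1) P2=[6,5,4,0,3,0](7)
Move 4: P2 pit2 -> P1=[0,5,6,3,3,0](1) P2=[6,5,0,1,4,1](8)
Move 5: P2 pit1 -> P1=[0,5,6,3,3,0](1) P2=[6,0,1,2,5,2](9)

Answer: 0 5 6 3 3 0 1 6 0 1 2 5 2 9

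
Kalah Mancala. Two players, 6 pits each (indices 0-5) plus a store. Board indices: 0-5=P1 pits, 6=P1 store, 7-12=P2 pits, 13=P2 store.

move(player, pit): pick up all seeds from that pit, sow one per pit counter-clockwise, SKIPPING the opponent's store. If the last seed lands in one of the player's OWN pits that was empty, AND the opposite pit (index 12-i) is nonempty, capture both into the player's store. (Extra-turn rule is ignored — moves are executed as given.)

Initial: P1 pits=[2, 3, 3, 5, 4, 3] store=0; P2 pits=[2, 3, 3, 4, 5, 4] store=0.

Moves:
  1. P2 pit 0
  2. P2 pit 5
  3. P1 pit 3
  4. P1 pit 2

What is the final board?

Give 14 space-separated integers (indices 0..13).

Answer: 3 4 0 1 6 5 2 1 5 4 4 5 0 1

Derivation:
Move 1: P2 pit0 -> P1=[2,3,3,5,4,3](0) P2=[0,4,4,4,5,4](0)
Move 2: P2 pit5 -> P1=[3,4,4,5,4,3](0) P2=[0,4,4,4,5,0](1)
Move 3: P1 pit3 -> P1=[3,4,4,0,5,4](1) P2=[1,5,4,4,5,0](1)
Move 4: P1 pit2 -> P1=[3,4,0,1,6,5](2) P2=[1,5,4,4,5,0](1)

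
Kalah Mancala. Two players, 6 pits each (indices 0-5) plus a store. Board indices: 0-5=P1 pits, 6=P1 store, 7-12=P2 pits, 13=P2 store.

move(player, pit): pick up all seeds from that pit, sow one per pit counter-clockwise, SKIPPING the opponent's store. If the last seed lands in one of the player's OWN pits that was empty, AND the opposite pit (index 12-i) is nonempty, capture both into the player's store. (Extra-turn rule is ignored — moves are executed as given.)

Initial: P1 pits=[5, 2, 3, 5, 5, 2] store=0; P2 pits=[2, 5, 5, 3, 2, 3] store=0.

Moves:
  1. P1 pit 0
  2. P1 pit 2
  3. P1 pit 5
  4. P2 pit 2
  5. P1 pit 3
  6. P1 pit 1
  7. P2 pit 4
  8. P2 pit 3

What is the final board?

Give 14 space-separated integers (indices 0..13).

Answer: 3 1 1 1 9 2 3 4 7 1 0 1 6 3

Derivation:
Move 1: P1 pit0 -> P1=[0,3,4,6,6,3](0) P2=[2,5,5,3,2,3](0)
Move 2: P1 pit2 -> P1=[0,3,0,7,7,4](1) P2=[2,5,5,3,2,3](0)
Move 3: P1 pit5 -> P1=[0,3,0,7,7,0](2) P2=[3,6,6,3,2,3](0)
Move 4: P2 pit2 -> P1=[1,4,0,7,7,0](2) P2=[3,6,0,4,3,4](1)
Move 5: P1 pit3 -> P1=[1,4,0,0,8,1](3) P2=[4,7,1,5,3,4](1)
Move 6: P1 pit1 -> P1=[1,0,1,1,9,2](3) P2=[4,7,1,5,3,4](1)
Move 7: P2 pit4 -> P1=[2,0,1,1,9,2](3) P2=[4,7,1,5,0,5](2)
Move 8: P2 pit3 -> P1=[3,1,1,1,9,2](3) P2=[4,7,1,0,1,6](3)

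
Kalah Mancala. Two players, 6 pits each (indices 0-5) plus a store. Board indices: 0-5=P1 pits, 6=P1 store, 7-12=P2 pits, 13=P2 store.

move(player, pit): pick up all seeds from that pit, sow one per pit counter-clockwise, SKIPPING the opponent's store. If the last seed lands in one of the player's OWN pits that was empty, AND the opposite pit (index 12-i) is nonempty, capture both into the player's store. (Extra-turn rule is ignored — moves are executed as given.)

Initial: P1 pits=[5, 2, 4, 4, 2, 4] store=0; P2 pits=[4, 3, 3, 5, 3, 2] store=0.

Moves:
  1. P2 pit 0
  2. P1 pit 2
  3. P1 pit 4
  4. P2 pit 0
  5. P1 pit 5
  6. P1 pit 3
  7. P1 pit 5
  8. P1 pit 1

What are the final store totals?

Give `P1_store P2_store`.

Answer: 11 0

Derivation:
Move 1: P2 pit0 -> P1=[5,2,4,4,2,4](0) P2=[0,4,4,6,4,2](0)
Move 2: P1 pit2 -> P1=[5,2,0,5,3,5](1) P2=[0,4,4,6,4,2](0)
Move 3: P1 pit4 -> P1=[5,2,0,5,0,6](2) P2=[1,4,4,6,4,2](0)
Move 4: P2 pit0 -> P1=[5,2,0,5,0,6](2) P2=[0,5,4,6,4,2](0)
Move 5: P1 pit5 -> P1=[5,2,0,5,0,0](3) P2=[1,6,5,7,5,2](0)
Move 6: P1 pit3 -> P1=[5,2,0,0,1,1](4) P2=[2,7,5,7,5,2](0)
Move 7: P1 pit5 -> P1=[5,2,0,0,1,0](5) P2=[2,7,5,7,5,2](0)
Move 8: P1 pit1 -> P1=[5,0,1,0,1,0](11) P2=[2,7,0,7,5,2](0)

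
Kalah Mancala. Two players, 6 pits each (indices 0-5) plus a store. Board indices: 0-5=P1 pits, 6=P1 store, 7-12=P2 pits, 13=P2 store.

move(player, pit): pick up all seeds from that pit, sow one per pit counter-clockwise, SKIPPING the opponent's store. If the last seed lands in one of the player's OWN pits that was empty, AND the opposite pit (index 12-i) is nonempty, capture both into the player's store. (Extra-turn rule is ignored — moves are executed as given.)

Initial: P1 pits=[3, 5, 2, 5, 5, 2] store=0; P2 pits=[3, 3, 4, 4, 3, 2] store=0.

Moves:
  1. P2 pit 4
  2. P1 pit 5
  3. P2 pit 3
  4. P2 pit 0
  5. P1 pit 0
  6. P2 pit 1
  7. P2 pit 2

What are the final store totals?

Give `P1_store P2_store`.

Answer: 1 3

Derivation:
Move 1: P2 pit4 -> P1=[4,5,2,5,5,2](0) P2=[3,3,4,4,0,3](1)
Move 2: P1 pit5 -> P1=[4,5,2,5,5,0](1) P2=[4,3,4,4,0,3](1)
Move 3: P2 pit3 -> P1=[5,5,2,5,5,0](1) P2=[4,3,4,0,1,4](2)
Move 4: P2 pit0 -> P1=[5,5,2,5,5,0](1) P2=[0,4,5,1,2,4](2)
Move 5: P1 pit0 -> P1=[0,6,3,6,6,1](1) P2=[0,4,5,1,2,4](2)
Move 6: P2 pit1 -> P1=[0,6,3,6,6,1](1) P2=[0,0,6,2,3,5](2)
Move 7: P2 pit2 -> P1=[1,7,3,6,6,1](1) P2=[0,0,0,3,4,6](3)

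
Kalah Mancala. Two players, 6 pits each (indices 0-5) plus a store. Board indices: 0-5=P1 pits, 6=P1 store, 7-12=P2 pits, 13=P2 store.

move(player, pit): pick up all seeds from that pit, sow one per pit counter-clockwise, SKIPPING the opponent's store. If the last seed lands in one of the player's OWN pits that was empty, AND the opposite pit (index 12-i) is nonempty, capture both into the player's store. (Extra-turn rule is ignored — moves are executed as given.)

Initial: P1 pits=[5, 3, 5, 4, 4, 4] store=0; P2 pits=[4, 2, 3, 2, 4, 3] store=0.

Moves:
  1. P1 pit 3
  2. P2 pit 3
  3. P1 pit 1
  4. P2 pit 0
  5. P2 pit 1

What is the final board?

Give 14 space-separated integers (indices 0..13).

Move 1: P1 pit3 -> P1=[5,3,5,0,5,5](1) P2=[5,2,3,2,4,3](0)
Move 2: P2 pit3 -> P1=[5,3,5,0,5,5](1) P2=[5,2,3,0,5,4](0)
Move 3: P1 pit1 -> P1=[5,0,6,1,6,5](1) P2=[5,2,3,0,5,4](0)
Move 4: P2 pit0 -> P1=[5,0,6,1,6,5](1) P2=[0,3,4,1,6,5](0)
Move 5: P2 pit1 -> P1=[5,0,6,1,6,5](1) P2=[0,0,5,2,7,5](0)

Answer: 5 0 6 1 6 5 1 0 0 5 2 7 5 0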